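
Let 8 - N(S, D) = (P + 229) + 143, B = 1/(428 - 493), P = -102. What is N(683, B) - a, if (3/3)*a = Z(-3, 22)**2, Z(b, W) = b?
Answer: -271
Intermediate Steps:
B = -1/65 (B = 1/(-65) = -1/65 ≈ -0.015385)
N(S, D) = -262 (N(S, D) = 8 - ((-102 + 229) + 143) = 8 - (127 + 143) = 8 - 1*270 = 8 - 270 = -262)
a = 9 (a = (-3)**2 = 9)
N(683, B) - a = -262 - 1*9 = -262 - 9 = -271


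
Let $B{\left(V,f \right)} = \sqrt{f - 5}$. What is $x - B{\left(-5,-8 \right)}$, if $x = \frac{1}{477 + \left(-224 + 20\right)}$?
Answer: $\frac{1}{273} - i \sqrt{13} \approx 0.003663 - 3.6056 i$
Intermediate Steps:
$x = \frac{1}{273}$ ($x = \frac{1}{477 - 204} = \frac{1}{273} \approx 0.003663$)
$B{\left(V,f \right)} = \sqrt{-5 + f}$
$x - B{\left(-5,-8 \right)} = \frac{1}{273} - \sqrt{-5 - 8} = \frac{1}{273} - \sqrt{-13} = \frac{1}{273} - i \sqrt{13}$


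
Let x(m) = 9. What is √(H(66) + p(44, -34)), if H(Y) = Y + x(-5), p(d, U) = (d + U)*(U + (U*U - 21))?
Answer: √11085 ≈ 105.29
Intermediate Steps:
p(d, U) = (U + d)*(-21 + U + U²) (p(d, U) = (U + d)*(U + (U² - 21)) = (U + d)*(U + (-21 + U²)) = (U + d)*(-21 + U + U²))
H(Y) = 9 + Y (H(Y) = Y + 9 = 9 + Y)
√(H(66) + p(44, -34)) = √((9 + 66) + ((-34)² + (-34)³ - 21*(-34) - 21*44 - 34*44 + 44*(-34)²)) = √(75 + (1156 - 39304 + 714 - 924 - 1496 + 44*1156)) = √(75 + (1156 - 39304 + 714 - 924 - 1496 + 50864)) = √(75 + 11010) = √11085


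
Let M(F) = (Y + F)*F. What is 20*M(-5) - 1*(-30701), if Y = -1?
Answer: 31301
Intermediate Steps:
M(F) = F*(-1 + F) (M(F) = (-1 + F)*F = F*(-1 + F))
20*M(-5) - 1*(-30701) = 20*(-5*(-1 - 5)) - 1*(-30701) = 20*(-5*(-6)) + 30701 = 20*30 + 30701 = 600 + 30701 = 31301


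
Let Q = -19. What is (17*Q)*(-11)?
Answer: 3553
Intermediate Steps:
(17*Q)*(-11) = (17*(-19))*(-11) = -323*(-11) = 3553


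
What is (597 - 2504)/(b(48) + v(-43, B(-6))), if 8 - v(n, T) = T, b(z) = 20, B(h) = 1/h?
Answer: -11442/169 ≈ -67.704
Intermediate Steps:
B(h) = 1/h
v(n, T) = 8 - T
(597 - 2504)/(b(48) + v(-43, B(-6))) = (597 - 2504)/(20 + (8 - 1/(-6))) = -1907/(20 + (8 - 1*(-⅙))) = -1907/(20 + (8 + ⅙)) = -1907/(20 + 49/6) = -1907/169/6 = -1907*6/169 = -11442/169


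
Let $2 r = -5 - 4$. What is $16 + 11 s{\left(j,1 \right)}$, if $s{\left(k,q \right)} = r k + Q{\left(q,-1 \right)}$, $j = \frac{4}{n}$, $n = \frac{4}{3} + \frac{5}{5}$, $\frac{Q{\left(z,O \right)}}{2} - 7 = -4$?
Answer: $- \frac{20}{7} \approx -2.8571$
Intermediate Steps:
$Q{\left(z,O \right)} = 6$ ($Q{\left(z,O \right)} = 14 + 2 \left(-4\right) = 14 - 8 = 6$)
$n = \frac{7}{3}$ ($n = 4 \cdot \frac{1}{3} + 5 \cdot \frac{1}{5} = \frac{4}{3} + 1 = \frac{7}{3} \approx 2.3333$)
$j = \frac{12}{7}$ ($j = \frac{4}{\frac{7}{3}} = 4 \cdot \frac{3}{7} = \frac{12}{7} \approx 1.7143$)
$r = - \frac{9}{2}$ ($r = \frac{-5 - 4}{2} = \frac{1}{2} \left(-9\right) = - \frac{9}{2} \approx -4.5$)
$s{\left(k,q \right)} = 6 - \frac{9 k}{2}$ ($s{\left(k,q \right)} = - \frac{9 k}{2} + 6 = 6 - \frac{9 k}{2}$)
$16 + 11 s{\left(j,1 \right)} = 16 + 11 \left(6 - \frac{54}{7}\right) = 16 + 11 \left(- \frac{12}{7}\right) = 16 - \frac{132}{7} = - \frac{20}{7}$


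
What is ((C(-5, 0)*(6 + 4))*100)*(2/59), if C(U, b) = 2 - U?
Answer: 14000/59 ≈ 237.29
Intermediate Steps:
((C(-5, 0)*(6 + 4))*100)*(2/59) = (((2 - 1*(-5))*(6 + 4))*100)*(2/59) = (((2 + 5)*10)*100)*(2*(1/59)) = ((7*10)*100)*(2/59) = (70*100)*(2/59) = 7000*(2/59) = 14000/59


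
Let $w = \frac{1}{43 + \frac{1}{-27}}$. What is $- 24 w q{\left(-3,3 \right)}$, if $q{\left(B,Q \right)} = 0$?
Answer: $0$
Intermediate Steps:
$w = \frac{27}{1160}$ ($w = \frac{1}{43 - \frac{1}{27}} = \frac{1}{\frac{1160}{27}} = \frac{27}{1160} \approx 0.023276$)
$- 24 w q{\left(-3,3 \right)} = \left(-24\right) \frac{27}{1160} \cdot 0 = \left(- \frac{81}{145}\right) 0 = 0$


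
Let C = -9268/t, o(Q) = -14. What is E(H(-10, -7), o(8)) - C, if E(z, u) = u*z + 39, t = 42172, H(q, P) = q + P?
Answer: 2922728/10543 ≈ 277.22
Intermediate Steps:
H(q, P) = P + q
E(z, u) = 39 + u*z
C = -2317/10543 (C = -9268/42172 = -9268*1/42172 = -2317/10543 ≈ -0.21977)
E(H(-10, -7), o(8)) - C = (39 - 14*(-7 - 10)) - 1*(-2317/10543) = (39 - 14*(-17)) + 2317/10543 = (39 + 238) + 2317/10543 = 277 + 2317/10543 = 2922728/10543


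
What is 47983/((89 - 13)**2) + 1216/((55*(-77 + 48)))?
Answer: 69509269/9212720 ≈ 7.5449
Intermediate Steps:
47983/((89 - 13)**2) + 1216/((55*(-77 + 48))) = 47983/(76**2) + 1216/((55*(-29))) = 47983/5776 + 1216/(-1595) = 47983*(1/5776) + 1216*(-1/1595) = 47983/5776 - 1216/1595 = 69509269/9212720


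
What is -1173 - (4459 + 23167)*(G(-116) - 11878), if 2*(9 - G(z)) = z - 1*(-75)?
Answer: 327325488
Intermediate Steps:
G(z) = -57/2 - z/2 (G(z) = 9 - (z - 1*(-75))/2 = 9 - (z + 75)/2 = 9 - (75 + z)/2 = 9 + (-75/2 - z/2) = -57/2 - z/2)
-1173 - (4459 + 23167)*(G(-116) - 11878) = -1173 - (4459 + 23167)*((-57/2 - ½*(-116)) - 11878) = -1173 - 27626*((-57/2 + 58) - 11878) = -1173 - 27626*(59/2 - 11878) = -1173 - 27626*(-23697)/2 = -1173 - 1*(-327326661) = -1173 + 327326661 = 327325488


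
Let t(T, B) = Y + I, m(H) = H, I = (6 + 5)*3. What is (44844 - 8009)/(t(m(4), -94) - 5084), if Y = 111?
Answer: -7367/988 ≈ -7.4565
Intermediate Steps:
I = 33 (I = 11*3 = 33)
t(T, B) = 144 (t(T, B) = 111 + 33 = 144)
(44844 - 8009)/(t(m(4), -94) - 5084) = (44844 - 8009)/(144 - 5084) = 36835/(-4940) = 36835*(-1/4940) = -7367/988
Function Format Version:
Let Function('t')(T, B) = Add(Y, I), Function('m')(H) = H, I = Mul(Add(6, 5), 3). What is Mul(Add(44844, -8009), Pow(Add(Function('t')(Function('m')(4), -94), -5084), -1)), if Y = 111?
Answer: Rational(-7367, 988) ≈ -7.4565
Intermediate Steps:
I = 33 (I = Mul(11, 3) = 33)
Function('t')(T, B) = 144 (Function('t')(T, B) = Add(111, 33) = 144)
Mul(Add(44844, -8009), Pow(Add(Function('t')(Function('m')(4), -94), -5084), -1)) = Mul(Add(44844, -8009), Pow(Add(144, -5084), -1)) = Mul(36835, Pow(-4940, -1)) = Mul(36835, Rational(-1, 4940)) = Rational(-7367, 988)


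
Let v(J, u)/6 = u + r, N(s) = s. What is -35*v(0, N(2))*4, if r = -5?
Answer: 2520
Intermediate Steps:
v(J, u) = -30 + 6*u (v(J, u) = 6*(u - 5) = 6*(-5 + u) = -30 + 6*u)
-35*v(0, N(2))*4 = -35*(-30 + 6*2)*4 = -35*(-30 + 12)*4 = -35*(-18)*4 = 630*4 = 2520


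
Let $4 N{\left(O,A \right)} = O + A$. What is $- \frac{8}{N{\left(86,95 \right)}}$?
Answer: $- \frac{32}{181} \approx -0.1768$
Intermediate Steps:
$N{\left(O,A \right)} = \frac{A}{4} + \frac{O}{4}$ ($N{\left(O,A \right)} = \frac{O + A}{4} = \frac{A + O}{4} = \frac{A}{4} + \frac{O}{4}$)
$- \frac{8}{N{\left(86,95 \right)}} = - \frac{8}{\frac{1}{4} \cdot 95 + \frac{1}{4} \cdot 86} = - \frac{8}{\frac{95}{4} + \frac{43}{2}} = - \frac{8}{\frac{181}{4}} = \left(-8\right) \frac{4}{181} = - \frac{32}{181}$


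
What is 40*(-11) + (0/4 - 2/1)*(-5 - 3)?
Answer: -424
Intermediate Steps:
40*(-11) + (0/4 - 2/1)*(-5 - 3) = -440 + (0*(¼) - 2*1)*(-8) = -440 + (0 - 2)*(-8) = -440 - 2*(-8) = -440 + 16 = -424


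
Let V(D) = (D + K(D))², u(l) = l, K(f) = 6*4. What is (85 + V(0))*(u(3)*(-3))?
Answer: -5949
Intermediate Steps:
K(f) = 24
V(D) = (24 + D)² (V(D) = (D + 24)² = (24 + D)²)
(85 + V(0))*(u(3)*(-3)) = (85 + (24 + 0)²)*(3*(-3)) = (85 + 24²)*(-9) = (85 + 576)*(-9) = 661*(-9) = -5949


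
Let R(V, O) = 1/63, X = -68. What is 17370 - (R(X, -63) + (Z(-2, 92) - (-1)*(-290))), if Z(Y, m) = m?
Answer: 1106783/63 ≈ 17568.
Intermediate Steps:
R(V, O) = 1/63
17370 - (R(X, -63) + (Z(-2, 92) - (-1)*(-290))) = 17370 - (1/63 + (92 - (-1)*(-290))) = 17370 - (1/63 + (92 - 1*290)) = 17370 - (1/63 + (92 - 290)) = 17370 - (1/63 - 198) = 17370 - 1*(-12473/63) = 17370 + 12473/63 = 1106783/63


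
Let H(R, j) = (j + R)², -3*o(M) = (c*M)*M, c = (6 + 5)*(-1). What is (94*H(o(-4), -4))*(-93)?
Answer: -78374944/3 ≈ -2.6125e+7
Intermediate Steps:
c = -11 (c = 11*(-1) = -11)
o(M) = 11*M²/3 (o(M) = -(-11*M)*M/3 = -(-11)*M²/3 = 11*M²/3)
H(R, j) = (R + j)²
(94*H(o(-4), -4))*(-93) = (94*((11/3)*(-4)² - 4)²)*(-93) = (94*((11/3)*16 - 4)²)*(-93) = (94*(176/3 - 4)²)*(-93) = (94*(164/3)²)*(-93) = (94*(26896/9))*(-93) = (2528224/9)*(-93) = -78374944/3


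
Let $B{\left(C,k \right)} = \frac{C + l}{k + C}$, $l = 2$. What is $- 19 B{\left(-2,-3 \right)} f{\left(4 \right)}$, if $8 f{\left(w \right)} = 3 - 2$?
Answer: $0$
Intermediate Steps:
$B{\left(C,k \right)} = \frac{2 + C}{C + k}$ ($B{\left(C,k \right)} = \frac{C + 2}{k + C} = \frac{2 + C}{C + k}$)
$f{\left(w \right)} = \frac{1}{8}$ ($f{\left(w \right)} = \frac{3 - 2}{8} = \frac{1}{8} \cdot 1 = \frac{1}{8}$)
$- 19 B{\left(-2,-3 \right)} f{\left(4 \right)} = - 19 \frac{2 - 2}{-2 - 3} \cdot \frac{1}{8} = - 19 \frac{1}{-5} \cdot 0 \cdot \frac{1}{8} = - 19 \left(\left(- \frac{1}{5}\right) 0\right) \frac{1}{8} = \left(-19\right) 0 \cdot \frac{1}{8} = 0 \cdot \frac{1}{8} = 0$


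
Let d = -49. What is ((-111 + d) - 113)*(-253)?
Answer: 69069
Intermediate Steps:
((-111 + d) - 113)*(-253) = ((-111 - 49) - 113)*(-253) = (-160 - 113)*(-253) = -273*(-253) = 69069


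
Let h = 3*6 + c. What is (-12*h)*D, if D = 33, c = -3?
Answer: -5940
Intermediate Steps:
h = 15 (h = 3*6 - 3 = 18 - 3 = 15)
(-12*h)*D = -12*15*33 = -180*33 = -5940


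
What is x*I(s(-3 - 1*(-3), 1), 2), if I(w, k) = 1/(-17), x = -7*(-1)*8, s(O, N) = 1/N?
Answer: -56/17 ≈ -3.2941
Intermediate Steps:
x = 56 (x = 7*8 = 56)
I(w, k) = -1/17
x*I(s(-3 - 1*(-3), 1), 2) = 56*(-1/17) = -56/17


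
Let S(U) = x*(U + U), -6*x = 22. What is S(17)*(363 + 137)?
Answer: -187000/3 ≈ -62333.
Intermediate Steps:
x = -11/3 (x = -1/6*22 = -11/3 ≈ -3.6667)
S(U) = -22*U/3 (S(U) = -11*(U + U)/3 = -22*U/3)
S(17)*(363 + 137) = (-22/3*17)*(363 + 137) = -374/3*500 = -187000/3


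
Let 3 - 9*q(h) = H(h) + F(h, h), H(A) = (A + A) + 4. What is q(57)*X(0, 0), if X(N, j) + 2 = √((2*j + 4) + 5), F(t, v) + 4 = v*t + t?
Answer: -1139/3 ≈ -379.67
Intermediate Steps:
F(t, v) = -4 + t + t*v (F(t, v) = -4 + (v*t + t) = -4 + (t*v + t) = -4 + (t + t*v) = -4 + t + t*v)
H(A) = 4 + 2*A (H(A) = 2*A + 4 = 4 + 2*A)
q(h) = ⅓ - h/3 - h²/9 (q(h) = ⅓ - ((4 + 2*h) + (-4 + h + h*h))/9 = ⅓ - ((4 + 2*h) + (-4 + h + h²))/9 = ⅓ - (h² + 3*h)/9 = ⅓ + (-h/3 - h²/9) = ⅓ - h/3 - h²/9)
X(N, j) = -2 + √(9 + 2*j) (X(N, j) = -2 + √((2*j + 4) + 5) = -2 + √((4 + 2*j) + 5) = -2 + √(9 + 2*j))
q(57)*X(0, 0) = (⅓ - ⅓*57 - ⅑*57²)*(-2 + √(9 + 2*0)) = (⅓ - 19 - ⅑*3249)*(-2 + √(9 + 0)) = (⅓ - 19 - 361)*(-2 + √9) = -1139*(-2 + 3)/3 = -1139/3*1 = -1139/3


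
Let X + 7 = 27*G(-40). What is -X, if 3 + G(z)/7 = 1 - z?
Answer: -7175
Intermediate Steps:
G(z) = -14 - 7*z (G(z) = -21 + 7*(1 - z) = -21 + (7 - 7*z) = -14 - 7*z)
X = 7175 (X = -7 + 27*(-14 - 7*(-40)) = -7 + 27*(-14 + 280) = -7 + 27*266 = -7 + 7182 = 7175)
-X = -1*7175 = -7175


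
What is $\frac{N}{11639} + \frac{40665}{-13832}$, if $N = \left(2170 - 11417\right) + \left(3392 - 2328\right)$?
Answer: $- \frac{586487191}{160990648} \approx -3.643$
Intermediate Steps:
$N = -8183$ ($N = -9247 + \left(3392 - 2328\right) = -9247 + 1064 = -8183$)
$\frac{N}{11639} + \frac{40665}{-13832} = - \frac{8183}{11639} + \frac{40665}{-13832} = \left(-8183\right) \frac{1}{11639} + 40665 \left(- \frac{1}{13832}\right) = - \frac{8183}{11639} - \frac{40665}{13832} = - \frac{586487191}{160990648}$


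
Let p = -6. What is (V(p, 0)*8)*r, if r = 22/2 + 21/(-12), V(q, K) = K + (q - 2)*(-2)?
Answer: 1184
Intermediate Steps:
V(q, K) = 4 + K - 2*q (V(q, K) = K + (-2 + q)*(-2) = K + (4 - 2*q) = 4 + K - 2*q)
r = 37/4 (r = 22*(½) + 21*(-1/12) = 11 - 7/4 = 37/4 ≈ 9.2500)
(V(p, 0)*8)*r = ((4 + 0 - 2*(-6))*8)*(37/4) = ((4 + 0 + 12)*8)*(37/4) = (16*8)*(37/4) = 128*(37/4) = 1184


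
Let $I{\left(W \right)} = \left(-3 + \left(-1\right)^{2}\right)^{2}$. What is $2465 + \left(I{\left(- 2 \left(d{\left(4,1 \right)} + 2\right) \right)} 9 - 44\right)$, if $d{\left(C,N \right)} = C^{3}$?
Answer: $2457$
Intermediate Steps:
$I{\left(W \right)} = 4$ ($I{\left(W \right)} = \left(-3 + 1\right)^{2} = \left(-2\right)^{2} = 4$)
$2465 + \left(I{\left(- 2 \left(d{\left(4,1 \right)} + 2\right) \right)} 9 - 44\right) = 2465 + \left(4 \cdot 9 - 44\right) = 2465 + \left(36 - 44\right) = 2465 - 8 = 2457$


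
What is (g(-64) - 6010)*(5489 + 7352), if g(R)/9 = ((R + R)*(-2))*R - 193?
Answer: -1992961723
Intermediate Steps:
g(R) = -1737 - 36*R**2 (g(R) = 9*(((R + R)*(-2))*R - 193) = 9*(((2*R)*(-2))*R - 193) = 9*((-4*R)*R - 193) = 9*(-4*R**2 - 193) = 9*(-193 - 4*R**2) = -1737 - 36*R**2)
(g(-64) - 6010)*(5489 + 7352) = ((-1737 - 36*(-64)**2) - 6010)*(5489 + 7352) = ((-1737 - 36*4096) - 6010)*12841 = ((-1737 - 147456) - 6010)*12841 = (-149193 - 6010)*12841 = -155203*12841 = -1992961723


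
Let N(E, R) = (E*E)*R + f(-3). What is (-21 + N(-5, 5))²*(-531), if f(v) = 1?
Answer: -5854275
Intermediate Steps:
N(E, R) = 1 + R*E² (N(E, R) = (E*E)*R + 1 = E²*R + 1 = R*E² + 1 = 1 + R*E²)
(-21 + N(-5, 5))²*(-531) = (-21 + (1 + 5*(-5)²))²*(-531) = (-21 + (1 + 5*25))²*(-531) = (-21 + (1 + 125))²*(-531) = (-21 + 126)²*(-531) = 105²*(-531) = 11025*(-531) = -5854275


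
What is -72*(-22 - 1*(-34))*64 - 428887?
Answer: -484183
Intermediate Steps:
-72*(-22 - 1*(-34))*64 - 428887 = -72*(-22 + 34)*64 - 428887 = -72*12*64 - 428887 = -864*64 - 428887 = -55296 - 428887 = -484183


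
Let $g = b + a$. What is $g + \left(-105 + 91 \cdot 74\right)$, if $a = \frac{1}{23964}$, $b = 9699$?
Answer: $\frac{391284193}{23964} \approx 16328.0$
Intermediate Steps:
$a = \frac{1}{23964} \approx 4.1729 \cdot 10^{-5}$
$g = \frac{232426837}{23964}$ ($g = 9699 + \frac{1}{23964} = \frac{232426837}{23964} \approx 9699.0$)
$g + \left(-105 + 91 \cdot 74\right) = \frac{232426837}{23964} + \left(-105 + 91 \cdot 74\right) = \frac{232426837}{23964} + \left(-105 + 6734\right) = \frac{232426837}{23964} + 6629 = \frac{391284193}{23964}$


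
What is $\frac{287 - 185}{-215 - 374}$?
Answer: $- \frac{102}{589} \approx -0.17317$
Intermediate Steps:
$\frac{287 - 185}{-215 - 374} = \frac{102}{-589} = 102 \left(- \frac{1}{589}\right) = - \frac{102}{589}$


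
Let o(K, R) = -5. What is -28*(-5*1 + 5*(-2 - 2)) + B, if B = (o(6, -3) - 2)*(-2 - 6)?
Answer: 756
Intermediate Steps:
B = 56 (B = (-5 - 2)*(-2 - 6) = -7*(-8) = 56)
-28*(-5*1 + 5*(-2 - 2)) + B = -28*(-5*1 + 5*(-2 - 2)) + 56 = -28*(-5 + 5*(-4)) + 56 = -28*(-5 - 20) + 56 = -28*(-25) + 56 = 700 + 56 = 756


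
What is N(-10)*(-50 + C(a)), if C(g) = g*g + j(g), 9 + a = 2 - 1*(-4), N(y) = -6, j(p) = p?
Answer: 264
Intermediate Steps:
a = -3 (a = -9 + (2 - 1*(-4)) = -9 + (2 + 4) = -9 + 6 = -3)
C(g) = g + g² (C(g) = g*g + g = g² + g = g + g²)
N(-10)*(-50 + C(a)) = -6*(-50 - 3*(1 - 3)) = -6*(-50 - 3*(-2)) = -6*(-50 + 6) = -6*(-44) = 264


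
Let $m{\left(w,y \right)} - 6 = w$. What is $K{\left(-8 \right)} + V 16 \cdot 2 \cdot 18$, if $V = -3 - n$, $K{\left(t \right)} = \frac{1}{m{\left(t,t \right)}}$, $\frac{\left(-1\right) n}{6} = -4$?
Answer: $- \frac{31105}{2} \approx -15553.0$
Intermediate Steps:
$n = 24$ ($n = \left(-6\right) \left(-4\right) = 24$)
$m{\left(w,y \right)} = 6 + w$
$K{\left(t \right)} = \frac{1}{6 + t}$
$V = -27$ ($V = -3 - 24 = -27$)
$K{\left(-8 \right)} + V 16 \cdot 2 \cdot 18 = \frac{1}{6 - 8} + \left(-27\right) 16 \cdot 2 \cdot 18 = \frac{1}{-2} - 15552 = - \frac{1}{2} - 15552 = - \frac{31105}{2}$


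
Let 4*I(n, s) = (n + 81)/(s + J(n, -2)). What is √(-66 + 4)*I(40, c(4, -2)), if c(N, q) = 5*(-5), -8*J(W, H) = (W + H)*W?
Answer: -121*I*√62/860 ≈ -1.1079*I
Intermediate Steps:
J(W, H) = -W*(H + W)/8 (J(W, H) = -(W + H)*W/8 = -(H + W)*W/8 = -W*(H + W)/8)
c(N, q) = -25
I(n, s) = (81 + n)/(4*(s - n*(-2 + n)/8)) (I(n, s) = ((n + 81)/(s - n*(-2 + n)/8))/4 = ((81 + n)/(s - n*(-2 + n)/8))/4 = (81 + n)/(4*(s - n*(-2 + n)/8)))
√(-66 + 4)*I(40, c(4, -2)) = √(-66 + 4)*(2*(-81 - 1*40)/(-8*(-25) + 40*(-2 + 40))) = √(-62)*(2*(-81 - 40)/(200 + 40*38)) = (I*√62)*(2*(-121)/(200 + 1520)) = (I*√62)*(2*(-121)/1720) = (I*√62)*(2*(1/1720)*(-121)) = (I*√62)*(-121/860) = -121*I*√62/860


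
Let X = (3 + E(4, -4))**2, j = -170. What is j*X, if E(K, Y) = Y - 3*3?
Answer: -17000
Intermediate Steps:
E(K, Y) = -9 + Y (E(K, Y) = Y - 9 = -9 + Y)
X = 100 (X = (3 + (-9 - 4))**2 = (3 - 13)**2 = (-10)**2 = 100)
j*X = -170*100 = -17000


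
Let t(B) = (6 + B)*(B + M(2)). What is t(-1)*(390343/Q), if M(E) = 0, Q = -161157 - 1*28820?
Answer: 1951715/189977 ≈ 10.273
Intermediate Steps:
Q = -189977 (Q = -161157 - 28820 = -189977)
t(B) = B*(6 + B) (t(B) = (6 + B)*(B + 0) = (6 + B)*B = B*(6 + B))
t(-1)*(390343/Q) = (-(6 - 1))*(390343/(-189977)) = (-1*5)*(390343*(-1/189977)) = -5*(-390343/189977) = 1951715/189977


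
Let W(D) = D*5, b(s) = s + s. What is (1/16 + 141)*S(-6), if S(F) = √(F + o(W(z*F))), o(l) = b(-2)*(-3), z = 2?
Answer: 2257*√6/16 ≈ 345.53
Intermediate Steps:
b(s) = 2*s
W(D) = 5*D
o(l) = 12 (o(l) = (2*(-2))*(-3) = -4*(-3) = 12)
S(F) = √(12 + F) (S(F) = √(F + 12) = √(12 + F))
(1/16 + 141)*S(-6) = (1/16 + 141)*√(12 - 6) = (1/16 + 141)*√6 = 2257*√6/16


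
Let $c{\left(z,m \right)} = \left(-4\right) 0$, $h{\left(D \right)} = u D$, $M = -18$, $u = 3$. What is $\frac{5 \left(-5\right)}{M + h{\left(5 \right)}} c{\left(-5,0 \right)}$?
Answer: $0$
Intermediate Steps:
$h{\left(D \right)} = 3 D$
$c{\left(z,m \right)} = 0$
$\frac{5 \left(-5\right)}{M + h{\left(5 \right)}} c{\left(-5,0 \right)} = \frac{5 \left(-5\right)}{-18 + 3 \cdot 5} \cdot 0 = - \frac{25}{-18 + 15} \cdot 0 = - \frac{25}{-3} \cdot 0 = \left(-25\right) \left(- \frac{1}{3}\right) 0 = \frac{25}{3} \cdot 0 = 0$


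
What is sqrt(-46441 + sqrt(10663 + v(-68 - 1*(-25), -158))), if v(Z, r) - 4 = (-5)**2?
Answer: sqrt(-46441 + 18*sqrt(33)) ≈ 215.26*I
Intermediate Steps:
v(Z, r) = 29 (v(Z, r) = 4 + (-5)**2 = 4 + 25 = 29)
sqrt(-46441 + sqrt(10663 + v(-68 - 1*(-25), -158))) = sqrt(-46441 + sqrt(10663 + 29)) = sqrt(-46441 + sqrt(10692)) = sqrt(-46441 + 18*sqrt(33))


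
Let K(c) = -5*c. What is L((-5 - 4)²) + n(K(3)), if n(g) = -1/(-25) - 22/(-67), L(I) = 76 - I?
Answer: -7758/1675 ≈ -4.6316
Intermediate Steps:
n(g) = 617/1675 (n(g) = -1*(-1/25) - 22*(-1/67) = 1/25 + 22/67 = 617/1675)
L((-5 - 4)²) + n(K(3)) = (76 - (-5 - 4)²) + 617/1675 = (76 - 1*(-9)²) + 617/1675 = (76 - 1*81) + 617/1675 = (76 - 81) + 617/1675 = -5 + 617/1675 = -7758/1675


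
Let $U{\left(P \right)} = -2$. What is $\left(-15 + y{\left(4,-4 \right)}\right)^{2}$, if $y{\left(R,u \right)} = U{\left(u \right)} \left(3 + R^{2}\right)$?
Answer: $2809$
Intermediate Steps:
$y{\left(R,u \right)} = -6 - 2 R^{2}$ ($y{\left(R,u \right)} = - 2 \left(3 + R^{2}\right) = -6 - 2 R^{2}$)
$\left(-15 + y{\left(4,-4 \right)}\right)^{2} = \left(-15 - \left(6 + 2 \cdot 4^{2}\right)\right)^{2} = \left(-15 - 38\right)^{2} = \left(-53\right)^{2} = 2809$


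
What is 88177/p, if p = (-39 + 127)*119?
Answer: 88177/10472 ≈ 8.4203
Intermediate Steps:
p = 10472 (p = 88*119 = 10472)
88177/p = 88177/10472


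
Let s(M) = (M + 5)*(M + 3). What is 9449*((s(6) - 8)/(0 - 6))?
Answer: -859859/6 ≈ -1.4331e+5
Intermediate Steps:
s(M) = (3 + M)*(5 + M) (s(M) = (5 + M)*(3 + M) = (3 + M)*(5 + M))
9449*((s(6) - 8)/(0 - 6)) = 9449*(((15 + 6² + 8*6) - 8)/(0 - 6)) = 9449*(((15 + 36 + 48) - 8)/(-6)) = 9449*((99 - 8)*(-⅙)) = 9449*(91*(-⅙)) = 9449*(-91/6) = -859859/6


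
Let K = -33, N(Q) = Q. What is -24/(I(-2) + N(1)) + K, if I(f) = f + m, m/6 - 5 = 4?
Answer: -1773/53 ≈ -33.453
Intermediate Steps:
m = 54 (m = 30 + 6*4 = 30 + 24 = 54)
I(f) = 54 + f (I(f) = f + 54 = 54 + f)
-24/(I(-2) + N(1)) + K = -24/((54 - 2) + 1) - 33 = -24/(52 + 1) - 33 = -24/53 - 33 = -1773/53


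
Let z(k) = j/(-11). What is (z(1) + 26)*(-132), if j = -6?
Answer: -3504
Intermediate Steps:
z(k) = 6/11 (z(k) = -6/(-11) = -6*(-1/11) = 6/11)
(z(1) + 26)*(-132) = (6/11 + 26)*(-132) = (292/11)*(-132) = -3504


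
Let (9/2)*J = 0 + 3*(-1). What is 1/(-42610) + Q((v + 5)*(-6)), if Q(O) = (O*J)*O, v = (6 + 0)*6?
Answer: -1719057841/42610 ≈ -40344.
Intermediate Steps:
v = 36 (v = 6*6 = 36)
J = -⅔ (J = 2*(0 + 3*(-1))/9 = 2*(0 - 3)/9 = (2/9)*(-3) = -⅔ ≈ -0.66667)
Q(O) = -2*O²/3 (Q(O) = (O*(-⅔))*O = (-2*O/3)*O = -2*O²/3)
1/(-42610) + Q((v + 5)*(-6)) = 1/(-42610) - 2*36*(36 + 5)²/3 = -1/42610 - 2*(41*(-6))²/3 = -1/42610 - ⅔*(-246)² = -1/42610 - ⅔*60516 = -1/42610 - 40344 = -1719057841/42610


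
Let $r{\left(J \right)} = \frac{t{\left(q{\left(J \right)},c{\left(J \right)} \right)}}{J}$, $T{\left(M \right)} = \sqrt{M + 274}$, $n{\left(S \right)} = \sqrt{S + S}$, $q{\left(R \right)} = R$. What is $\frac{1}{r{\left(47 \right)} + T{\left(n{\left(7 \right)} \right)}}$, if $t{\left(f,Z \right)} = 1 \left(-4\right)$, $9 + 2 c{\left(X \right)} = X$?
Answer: $\frac{1}{- \frac{4}{47} + \sqrt{274 + \sqrt{14}}} \approx 0.060312$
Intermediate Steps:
$c{\left(X \right)} = - \frac{9}{2} + \frac{X}{2}$
$n{\left(S \right)} = \sqrt{2} \sqrt{S}$ ($n{\left(S \right)} = \sqrt{2 S} = \sqrt{2} \sqrt{S}$)
$t{\left(f,Z \right)} = -4$
$T{\left(M \right)} = \sqrt{274 + M}$
$r{\left(J \right)} = - \frac{4}{J}$
$\frac{1}{r{\left(47 \right)} + T{\left(n{\left(7 \right)} \right)}} = \frac{1}{- \frac{4}{47} + \sqrt{274 + \sqrt{2} \sqrt{7}}} = \frac{1}{\left(-4\right) \frac{1}{47} + \sqrt{274 + \sqrt{14}}} = \frac{1}{- \frac{4}{47} + \sqrt{274 + \sqrt{14}}}$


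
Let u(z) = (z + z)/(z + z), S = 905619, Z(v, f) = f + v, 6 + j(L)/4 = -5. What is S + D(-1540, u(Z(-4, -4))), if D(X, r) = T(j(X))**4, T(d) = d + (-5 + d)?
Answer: 75710820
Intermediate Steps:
j(L) = -44 (j(L) = -24 + 4*(-5) = -24 - 20 = -44)
T(d) = -5 + 2*d
u(z) = 1 (u(z) = (2*z)/((2*z)) = (2*z)*(1/(2*z)) = 1)
D(X, r) = 74805201 (D(X, r) = (-5 + 2*(-44))**4 = (-5 - 88)**4 = (-93)**4 = 74805201)
S + D(-1540, u(Z(-4, -4))) = 905619 + 74805201 = 75710820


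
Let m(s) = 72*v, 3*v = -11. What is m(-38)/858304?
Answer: -33/107288 ≈ -0.00030758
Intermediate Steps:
v = -11/3 (v = (⅓)*(-11) = -11/3 ≈ -3.6667)
m(s) = -264 (m(s) = 72*(-11/3) = -264)
m(-38)/858304 = -264/858304 = -264*1/858304 = -33/107288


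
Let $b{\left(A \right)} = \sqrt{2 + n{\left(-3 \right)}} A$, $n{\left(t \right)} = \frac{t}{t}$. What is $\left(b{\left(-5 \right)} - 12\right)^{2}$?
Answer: $219 + 120 \sqrt{3} \approx 426.85$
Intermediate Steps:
$n{\left(t \right)} = 1$
$b{\left(A \right)} = A \sqrt{3}$ ($b{\left(A \right)} = \sqrt{2 + 1} A = \sqrt{3} A = A \sqrt{3}$)
$\left(b{\left(-5 \right)} - 12\right)^{2} = \left(- 5 \sqrt{3} - 12\right)^{2} = \left(-12 - 5 \sqrt{3}\right)^{2}$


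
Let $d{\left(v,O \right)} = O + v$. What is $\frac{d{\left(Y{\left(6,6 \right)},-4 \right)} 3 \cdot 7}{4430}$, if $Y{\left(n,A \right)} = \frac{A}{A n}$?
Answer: $- \frac{161}{8860} \approx -0.018172$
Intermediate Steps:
$Y{\left(n,A \right)} = \frac{1}{n}$ ($Y{\left(n,A \right)} = A \frac{1}{A n} = \frac{1}{n}$)
$\frac{d{\left(Y{\left(6,6 \right)},-4 \right)} 3 \cdot 7}{4430} = \frac{\left(-4 + \frac{1}{6}\right) 3 \cdot 7}{4430} = \left(-4 + \frac{1}{6}\right) 3 \cdot 7 \cdot \frac{1}{4430} = \left(- \frac{23}{6}\right) 3 \cdot 7 \cdot \frac{1}{4430} = \left(- \frac{23}{2}\right) 7 \cdot \frac{1}{4430} = \left(- \frac{161}{2}\right) \frac{1}{4430} = - \frac{161}{8860}$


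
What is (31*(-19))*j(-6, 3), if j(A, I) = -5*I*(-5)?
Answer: -44175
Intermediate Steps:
j(A, I) = 25*I
(31*(-19))*j(-6, 3) = (31*(-19))*(25*3) = -589*75 = -44175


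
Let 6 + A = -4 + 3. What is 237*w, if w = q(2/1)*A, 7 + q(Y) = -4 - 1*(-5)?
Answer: 9954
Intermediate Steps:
q(Y) = -6 (q(Y) = -7 + (-4 - 1*(-5)) = -7 + (-4 + 5) = -7 + 1 = -6)
A = -7 (A = -6 + (-4 + 3) = -6 - 1 = -7)
w = 42 (w = -6*(-7) = 42)
237*w = 237*42 = 9954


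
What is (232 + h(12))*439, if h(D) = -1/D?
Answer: 1221737/12 ≈ 1.0181e+5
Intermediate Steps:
(232 + h(12))*439 = (232 - 1/12)*439 = (2783/12)*439 = 1221737/12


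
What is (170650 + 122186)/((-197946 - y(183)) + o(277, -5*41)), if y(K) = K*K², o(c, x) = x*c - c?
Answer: -292836/6383495 ≈ -0.045874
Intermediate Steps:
o(c, x) = -c + c*x (o(c, x) = c*x - c = -c + c*x)
y(K) = K³
(170650 + 122186)/((-197946 - y(183)) + o(277, -5*41)) = (170650 + 122186)/((-197946 - 1*183³) + 277*(-1 - 5*41)) = 292836/((-197946 - 1*6128487) + 277*(-1 - 205)) = 292836/((-197946 - 6128487) + 277*(-206)) = 292836/(-6326433 - 57062) = 292836/(-6383495) = 292836*(-1/6383495) = -292836/6383495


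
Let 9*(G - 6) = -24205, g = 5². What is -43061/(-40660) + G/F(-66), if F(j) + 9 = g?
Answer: -243944719/1463760 ≈ -166.66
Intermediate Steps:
g = 25
F(j) = 16 (F(j) = -9 + 25 = 16)
G = -24151/9 (G = 6 + (⅑)*(-24205) = 6 - 24205/9 = -24151/9 ≈ -2683.4)
-43061/(-40660) + G/F(-66) = -43061/(-40660) - 24151/9/16 = -43061*(-1/40660) - 24151/9*1/16 = 43061/40660 - 24151/144 = -243944719/1463760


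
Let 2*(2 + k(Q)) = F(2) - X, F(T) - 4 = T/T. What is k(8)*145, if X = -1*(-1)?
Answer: 0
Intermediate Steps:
F(T) = 5 (F(T) = 4 + T/T = 4 + 1 = 5)
X = 1
k(Q) = 0 (k(Q) = -2 + (5 - 1*1)/2 = -2 + (5 - 1)/2 = -2 + (1/2)*4 = -2 + 2 = 0)
k(8)*145 = 0*145 = 0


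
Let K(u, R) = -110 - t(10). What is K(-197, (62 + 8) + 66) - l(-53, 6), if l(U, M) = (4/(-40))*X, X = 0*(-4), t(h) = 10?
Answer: -120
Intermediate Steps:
X = 0
l(U, M) = 0 (l(U, M) = (4/(-40))*0 = (4*(-1/40))*0 = -⅒*0 = 0)
K(u, R) = -120 (K(u, R) = -110 - 1*10 = -110 - 10 = -120)
K(-197, (62 + 8) + 66) - l(-53, 6) = -120 - 1*0 = -120 + 0 = -120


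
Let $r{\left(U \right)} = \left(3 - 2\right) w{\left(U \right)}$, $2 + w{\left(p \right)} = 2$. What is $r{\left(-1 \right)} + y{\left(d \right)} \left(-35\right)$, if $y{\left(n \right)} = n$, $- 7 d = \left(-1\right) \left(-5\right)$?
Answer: $25$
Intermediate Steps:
$d = - \frac{5}{7}$ ($d = - \frac{\left(-1\right) \left(-5\right)}{7} = \left(- \frac{1}{7}\right) 5 = - \frac{5}{7} \approx -0.71429$)
$w{\left(p \right)} = 0$ ($w{\left(p \right)} = -2 + 2 = 0$)
$r{\left(U \right)} = 0$ ($r{\left(U \right)} = \left(3 - 2\right) 0 = 1 \cdot 0 = 0$)
$r{\left(-1 \right)} + y{\left(d \right)} \left(-35\right) = 0 - -25 = 0 + 25 = 25$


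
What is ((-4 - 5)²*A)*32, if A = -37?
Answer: -95904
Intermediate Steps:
((-4 - 5)²*A)*32 = ((-4 - 5)²*(-37))*32 = ((-9)²*(-37))*32 = (81*(-37))*32 = -2997*32 = -95904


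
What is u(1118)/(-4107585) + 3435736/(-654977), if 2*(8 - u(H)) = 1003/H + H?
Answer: -10518305343373019/2005225198139540 ≈ -5.2454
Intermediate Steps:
u(H) = 8 - 1003/(2*H) - H/2 (u(H) = 8 - (1003/H + H)/2 = 8 - (H + 1003/H)/2 = 8 + (-1003/(2*H) - H/2) = 8 - 1003/(2*H) - H/2)
u(1118)/(-4107585) + 3435736/(-654977) = (8 - 1003/2/1118 - 1/2*1118)/(-4107585) + 3435736/(-654977) = (8 - 1003/2*1/1118 - 559)*(-1/4107585) + 3435736*(-1/654977) = (8 - 1003/2236 - 559)*(-1/4107585) - 3435736/654977 = -1233039/2236*(-1/4107585) - 3435736/654977 = 411013/3061520020 - 3435736/654977 = -10518305343373019/2005225198139540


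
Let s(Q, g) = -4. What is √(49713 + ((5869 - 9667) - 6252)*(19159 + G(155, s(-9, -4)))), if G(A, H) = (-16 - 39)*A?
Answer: I*√106821987 ≈ 10335.0*I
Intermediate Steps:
G(A, H) = -55*A
√(49713 + ((5869 - 9667) - 6252)*(19159 + G(155, s(-9, -4)))) = √(49713 + ((5869 - 9667) - 6252)*(19159 - 55*155)) = √(49713 + (-3798 - 6252)*(19159 - 8525)) = √(49713 - 10050*10634) = √(49713 - 106871700) = √(-106821987) = I*√106821987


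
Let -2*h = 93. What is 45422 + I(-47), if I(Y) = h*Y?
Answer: 95215/2 ≈ 47608.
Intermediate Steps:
h = -93/2 (h = -1/2*93 = -93/2 ≈ -46.500)
I(Y) = -93*Y/2
45422 + I(-47) = 45422 - 93/2*(-47) = 45422 + 4371/2 = 95215/2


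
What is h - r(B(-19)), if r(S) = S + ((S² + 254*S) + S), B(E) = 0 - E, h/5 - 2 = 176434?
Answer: 876955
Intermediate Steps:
h = 882180 (h = 10 + 5*176434 = 10 + 882170 = 882180)
B(E) = -E
r(S) = S² + 256*S (r(S) = S + (S² + 255*S) = S² + 256*S)
h - r(B(-19)) = 882180 - (-1*(-19))*(256 - 1*(-19)) = 882180 - 19*(256 + 19) = 882180 - 19*275 = 882180 - 1*5225 = 882180 - 5225 = 876955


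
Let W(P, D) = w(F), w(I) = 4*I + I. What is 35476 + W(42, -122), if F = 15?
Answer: 35551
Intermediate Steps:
w(I) = 5*I
W(P, D) = 75 (W(P, D) = 5*15 = 75)
35476 + W(42, -122) = 35476 + 75 = 35551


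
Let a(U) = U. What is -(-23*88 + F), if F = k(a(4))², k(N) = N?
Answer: 2008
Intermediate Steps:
F = 16 (F = 4² = 16)
-(-23*88 + F) = -(-23*88 + 16) = -(-2024 + 16) = -1*(-2008) = 2008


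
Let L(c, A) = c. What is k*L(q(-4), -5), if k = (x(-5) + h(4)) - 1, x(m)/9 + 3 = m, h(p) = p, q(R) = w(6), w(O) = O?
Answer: -414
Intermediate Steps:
q(R) = 6
x(m) = -27 + 9*m
k = -69 (k = ((-27 + 9*(-5)) + 4) - 1 = ((-27 - 45) + 4) - 1 = (-72 + 4) - 1 = -68 - 1 = -69)
k*L(q(-4), -5) = -69*6 = -414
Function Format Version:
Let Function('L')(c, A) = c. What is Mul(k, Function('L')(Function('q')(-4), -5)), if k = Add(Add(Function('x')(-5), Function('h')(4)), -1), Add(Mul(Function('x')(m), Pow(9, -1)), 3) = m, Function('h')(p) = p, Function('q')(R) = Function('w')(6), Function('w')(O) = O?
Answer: -414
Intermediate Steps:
Function('q')(R) = 6
Function('x')(m) = Add(-27, Mul(9, m))
k = -69 (k = Add(Add(Add(-27, Mul(9, -5)), 4), -1) = Add(Add(Add(-27, -45), 4), -1) = Add(Add(-72, 4), -1) = Add(-68, -1) = -69)
Mul(k, Function('L')(Function('q')(-4), -5)) = Mul(-69, 6) = -414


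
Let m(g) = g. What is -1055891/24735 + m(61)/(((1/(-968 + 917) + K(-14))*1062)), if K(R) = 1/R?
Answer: -821838488/18971745 ≈ -43.319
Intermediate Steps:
-1055891/24735 + m(61)/(((1/(-968 + 917) + K(-14))*1062)) = -1055891/24735 + 61/(((1/(-968 + 917) + 1/(-14))*1062)) = -1055891*1/24735 + 61/(((1/(-51) - 1/14)*1062)) = -1055891/24735 + 61/(((-1/51 - 1/14)*1062)) = -1055891/24735 + 61/((-65/714*1062)) = -1055891/24735 + 61/(-11505/119) = -1055891/24735 + 61*(-119/11505) = -1055891/24735 - 7259/11505 = -821838488/18971745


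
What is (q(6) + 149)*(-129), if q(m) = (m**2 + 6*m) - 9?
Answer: -27348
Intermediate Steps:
q(m) = -9 + m**2 + 6*m
(q(6) + 149)*(-129) = ((-9 + 6**2 + 6*6) + 149)*(-129) = ((-9 + 36 + 36) + 149)*(-129) = (63 + 149)*(-129) = 212*(-129) = -27348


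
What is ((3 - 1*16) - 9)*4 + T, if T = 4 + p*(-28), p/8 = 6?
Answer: -1428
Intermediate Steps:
p = 48 (p = 8*6 = 48)
T = -1340 (T = 4 + 48*(-28) = 4 - 1344 = -1340)
((3 - 1*16) - 9)*4 + T = ((3 - 1*16) - 9)*4 - 1340 = ((3 - 16) - 9)*4 - 1340 = (-13 - 9)*4 - 1340 = -22*4 - 1340 = -88 - 1340 = -1428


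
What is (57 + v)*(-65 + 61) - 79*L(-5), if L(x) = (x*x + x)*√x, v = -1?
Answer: -224 - 1580*I*√5 ≈ -224.0 - 3533.0*I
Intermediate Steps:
L(x) = √x*(x + x²) (L(x) = (x² + x)*√x = (x + x²)*√x = √x*(x + x²))
(57 + v)*(-65 + 61) - 79*L(-5) = (57 - 1)*(-65 + 61) - 79*(-5)^(3/2)*(1 - 5) = 56*(-4) - 79*(-5*I*√5)*(-4) = -224 - 1580*I*√5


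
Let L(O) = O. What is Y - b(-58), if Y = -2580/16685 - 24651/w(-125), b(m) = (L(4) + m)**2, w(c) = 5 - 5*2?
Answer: 33604347/16685 ≈ 2014.0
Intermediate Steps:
w(c) = -5 (w(c) = 5 - 10 = -5)
b(m) = (4 + m)**2
Y = 82257807/16685 (Y = -2580/16685 - 24651/(-5) = -2580*1/16685 - 24651*(-1/5) = -516/3337 + 24651/5 = 82257807/16685 ≈ 4930.0)
Y - b(-58) = 82257807/16685 - (4 - 58)**2 = 82257807/16685 - 1*(-54)**2 = 82257807/16685 - 1*2916 = 82257807/16685 - 2916 = 33604347/16685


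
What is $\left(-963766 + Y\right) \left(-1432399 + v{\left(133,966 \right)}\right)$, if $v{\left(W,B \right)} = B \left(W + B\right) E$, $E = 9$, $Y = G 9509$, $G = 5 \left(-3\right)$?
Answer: $-8986528587107$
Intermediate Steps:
$G = -15$
$Y = -142635$ ($Y = \left(-15\right) 9509 = -142635$)
$v{\left(W,B \right)} = 9 B \left(B + W\right)$ ($v{\left(W,B \right)} = B \left(W + B\right) 9 = B \left(B + W\right) 9 = 9 B \left(B + W\right)$)
$\left(-963766 + Y\right) \left(-1432399 + v{\left(133,966 \right)}\right) = \left(-963766 - 142635\right) \left(-1432399 + 9 \cdot 966 \left(966 + 133\right)\right) = - 1106401 \left(-1432399 + 9 \cdot 966 \cdot 1099\right) = - 1106401 \left(-1432399 + 9554706\right) = \left(-1106401\right) 8122307 = -8986528587107$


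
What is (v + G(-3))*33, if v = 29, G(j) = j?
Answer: 858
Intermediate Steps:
(v + G(-3))*33 = (29 - 3)*33 = 26*33 = 858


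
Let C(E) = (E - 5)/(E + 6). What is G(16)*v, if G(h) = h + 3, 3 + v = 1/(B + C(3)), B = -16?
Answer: -8493/146 ≈ -58.171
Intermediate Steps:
C(E) = (-5 + E)/(6 + E)
v = -447/146 (v = -3 + 1/(-16 + (-5 + 3)/(6 + 3)) = -3 + 1/(-16 - 2/9) = -3 + 1/(-146/9) = -3 - 9/146 = -447/146 ≈ -3.0616)
G(h) = 3 + h
G(16)*v = (3 + 16)*(-447/146) = 19*(-447/146) = -8493/146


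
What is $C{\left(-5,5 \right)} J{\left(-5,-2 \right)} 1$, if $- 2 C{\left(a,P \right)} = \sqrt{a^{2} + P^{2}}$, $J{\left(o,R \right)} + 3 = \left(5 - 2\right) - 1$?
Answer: $\frac{5 \sqrt{2}}{2} \approx 3.5355$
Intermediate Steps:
$J{\left(o,R \right)} = -1$ ($J{\left(o,R \right)} = -3 + \left(\left(5 - 2\right) - 1\right) = -3 + \left(3 - 1\right) = -3 + 2 = -1$)
$C{\left(a,P \right)} = - \frac{\sqrt{P^{2} + a^{2}}}{2}$ ($C{\left(a,P \right)} = - \frac{\sqrt{a^{2} + P^{2}}}{2} = - \frac{\sqrt{P^{2} + a^{2}}}{2}$)
$C{\left(-5,5 \right)} J{\left(-5,-2 \right)} 1 = - \frac{\sqrt{5^{2} + \left(-5\right)^{2}}}{2} \left(-1\right) 1 = - \frac{\sqrt{25 + 25}}{2} \left(-1\right) 1 = - \frac{\sqrt{50}}{2} \left(-1\right) 1 = - \frac{5 \sqrt{2}}{2} \left(-1\right) 1 = \frac{5 \sqrt{2}}{2} \cdot 1 = \frac{5 \sqrt{2}}{2}$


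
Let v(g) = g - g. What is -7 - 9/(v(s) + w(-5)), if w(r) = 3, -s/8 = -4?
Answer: -10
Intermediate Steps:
s = 32 (s = -8*(-4) = 32)
v(g) = 0
-7 - 9/(v(s) + w(-5)) = -7 - 9/(0 + 3) = -7 - 9/3 = -7 + (1/3)*(-9) = -7 - 3 = -10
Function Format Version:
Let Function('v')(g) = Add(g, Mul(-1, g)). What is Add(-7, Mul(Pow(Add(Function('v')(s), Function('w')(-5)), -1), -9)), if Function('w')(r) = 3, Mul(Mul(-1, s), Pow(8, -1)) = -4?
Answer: -10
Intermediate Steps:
s = 32 (s = Mul(-8, -4) = 32)
Function('v')(g) = 0
Add(-7, Mul(Pow(Add(Function('v')(s), Function('w')(-5)), -1), -9)) = Add(-7, Mul(Pow(Add(0, 3), -1), -9)) = Add(-7, Mul(Pow(3, -1), -9)) = Add(-7, Mul(Rational(1, 3), -9)) = Add(-7, -3) = -10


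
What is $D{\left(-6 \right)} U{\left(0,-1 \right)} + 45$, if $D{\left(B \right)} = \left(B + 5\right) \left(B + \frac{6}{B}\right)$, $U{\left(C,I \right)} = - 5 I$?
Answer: $80$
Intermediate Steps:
$D{\left(B \right)} = \left(5 + B\right) \left(B + \frac{6}{B}\right)$
$D{\left(-6 \right)} U{\left(0,-1 \right)} + 45 = \left(6 + \left(-6\right)^{2} + 5 \left(-6\right) + \frac{30}{-6}\right) \left(\left(-5\right) \left(-1\right)\right) + 45 = \left(6 + 36 - 30 + 30 \left(- \frac{1}{6}\right)\right) 5 + 45 = \left(6 + 36 - 30 - 5\right) 5 + 45 = 7 \cdot 5 + 45 = 35 + 45 = 80$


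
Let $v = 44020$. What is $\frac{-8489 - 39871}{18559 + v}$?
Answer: $- \frac{48360}{62579} \approx -0.77278$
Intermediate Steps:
$\frac{-8489 - 39871}{18559 + v} = \frac{-8489 - 39871}{18559 + 44020} = - \frac{48360}{62579}$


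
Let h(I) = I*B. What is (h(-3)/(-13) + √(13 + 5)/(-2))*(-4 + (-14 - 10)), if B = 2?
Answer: -168/13 + 42*√2 ≈ 46.474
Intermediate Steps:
h(I) = 2*I (h(I) = I*2 = 2*I)
(h(-3)/(-13) + √(13 + 5)/(-2))*(-4 + (-14 - 10)) = ((2*(-3))/(-13) + √(13 + 5)/(-2))*(-4 + (-14 - 10)) = (-6*(-1/13) + √18*(-½))*(-4 - 24) = (6/13 + (3*√2)*(-½))*(-28) = (6/13 - 3*√2/2)*(-28) = -168/13 + 42*√2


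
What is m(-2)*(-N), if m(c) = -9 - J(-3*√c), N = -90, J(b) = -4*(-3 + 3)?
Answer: -810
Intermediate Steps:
J(b) = 0 (J(b) = -4*0 = 0)
m(c) = -9 (m(c) = -9 - 1*0 = -9 + 0 = -9)
m(-2)*(-N) = -(-9)*(-90) = -9*90 = -810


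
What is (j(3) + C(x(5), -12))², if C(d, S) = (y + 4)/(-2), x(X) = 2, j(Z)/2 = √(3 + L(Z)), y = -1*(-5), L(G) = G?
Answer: 177/4 - 18*√6 ≈ 0.15918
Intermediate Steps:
y = 5
j(Z) = 2*√(3 + Z)
C(d, S) = -9/2 (C(d, S) = (5 + 4)/(-2) = 9*(-½) = -9/2)
(j(3) + C(x(5), -12))² = (2*√(3 + 3) - 9/2)² = (2*√6 - 9/2)² = (-9/2 + 2*√6)²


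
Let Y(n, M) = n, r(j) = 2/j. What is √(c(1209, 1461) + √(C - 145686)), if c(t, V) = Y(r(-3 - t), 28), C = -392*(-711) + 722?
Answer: √(-606 + 734472*√33437)/606 ≈ 19.124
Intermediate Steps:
C = 279434 (C = 278712 + 722 = 279434)
c(t, V) = 2/(-3 - t)
√(c(1209, 1461) + √(C - 145686)) = √(-2/(3 + 1209) + √(279434 - 145686)) = √(-2/1212 + √133748) = √(-2*1/1212 + 2*√33437) = √(-1/606 + 2*√33437)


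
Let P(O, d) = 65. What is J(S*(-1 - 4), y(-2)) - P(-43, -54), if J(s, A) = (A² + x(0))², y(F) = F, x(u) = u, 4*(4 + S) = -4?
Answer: -49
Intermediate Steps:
S = -5 (S = -4 + (¼)*(-4) = -4 - 1 = -5)
J(s, A) = A⁴ (J(s, A) = (A² + 0)² = (A²)² = A⁴)
J(S*(-1 - 4), y(-2)) - P(-43, -54) = (-2)⁴ - 1*65 = 16 - 65 = -49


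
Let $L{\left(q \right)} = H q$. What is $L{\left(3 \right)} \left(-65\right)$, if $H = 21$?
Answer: $-4095$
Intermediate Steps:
$L{\left(q \right)} = 21 q$
$L{\left(3 \right)} \left(-65\right) = 21 \cdot 3 \left(-65\right) = 63 \left(-65\right) = -4095$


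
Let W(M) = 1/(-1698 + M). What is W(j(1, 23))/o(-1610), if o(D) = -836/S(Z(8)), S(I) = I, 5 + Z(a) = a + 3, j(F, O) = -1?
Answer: 3/710182 ≈ 4.2243e-6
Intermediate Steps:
Z(a) = -2 + a (Z(a) = -5 + (a + 3) = -5 + (3 + a) = -2 + a)
o(D) = -418/3 (o(D) = -836/(-2 + 8) = -836/6 = -836*1/6 = -418/3)
W(j(1, 23))/o(-1610) = 1/((-1698 - 1)*(-418/3)) = -3/418/(-1699) = -1/1699*(-3/418) = 3/710182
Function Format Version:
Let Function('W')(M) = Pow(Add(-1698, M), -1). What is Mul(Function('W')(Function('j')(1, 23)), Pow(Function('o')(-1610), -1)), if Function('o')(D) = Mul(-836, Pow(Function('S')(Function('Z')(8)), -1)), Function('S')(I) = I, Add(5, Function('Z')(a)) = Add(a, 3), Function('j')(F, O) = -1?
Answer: Rational(3, 710182) ≈ 4.2243e-6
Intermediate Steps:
Function('Z')(a) = Add(-2, a) (Function('Z')(a) = Add(-5, Add(a, 3)) = Add(-5, Add(3, a)) = Add(-2, a))
Function('o')(D) = Rational(-418, 3) (Function('o')(D) = Mul(-836, Pow(Add(-2, 8), -1)) = Mul(-836, Pow(6, -1)) = Mul(-836, Rational(1, 6)) = Rational(-418, 3))
Mul(Function('W')(Function('j')(1, 23)), Pow(Function('o')(-1610), -1)) = Mul(Pow(Add(-1698, -1), -1), Pow(Rational(-418, 3), -1)) = Mul(Pow(-1699, -1), Rational(-3, 418)) = Mul(Rational(-1, 1699), Rational(-3, 418)) = Rational(3, 710182)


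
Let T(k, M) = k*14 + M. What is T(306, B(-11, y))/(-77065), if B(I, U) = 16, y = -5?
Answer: -860/15413 ≈ -0.055797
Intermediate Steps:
T(k, M) = M + 14*k (T(k, M) = 14*k + M = M + 14*k)
T(306, B(-11, y))/(-77065) = (16 + 14*306)/(-77065) = (16 + 4284)*(-1/77065) = 4300*(-1/77065) = -860/15413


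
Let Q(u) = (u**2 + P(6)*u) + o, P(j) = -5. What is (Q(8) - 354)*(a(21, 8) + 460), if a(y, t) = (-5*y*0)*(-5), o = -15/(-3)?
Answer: -149500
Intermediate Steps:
o = 5 (o = -15*(-1/3) = 5)
Q(u) = 5 + u**2 - 5*u (Q(u) = (u**2 - 5*u) + 5 = 5 + u**2 - 5*u)
a(y, t) = 0 (a(y, t) = 0*(-5) = 0)
(Q(8) - 354)*(a(21, 8) + 460) = ((5 + 8**2 - 5*8) - 354)*(0 + 460) = ((5 + 64 - 40) - 354)*460 = (29 - 354)*460 = -325*460 = -149500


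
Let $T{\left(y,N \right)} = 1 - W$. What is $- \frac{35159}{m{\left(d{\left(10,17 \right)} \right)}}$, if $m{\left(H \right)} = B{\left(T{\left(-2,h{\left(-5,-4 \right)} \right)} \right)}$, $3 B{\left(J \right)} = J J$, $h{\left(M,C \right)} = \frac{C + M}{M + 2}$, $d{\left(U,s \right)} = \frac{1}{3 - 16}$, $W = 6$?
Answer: $- \frac{105477}{25} \approx -4219.1$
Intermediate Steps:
$d{\left(U,s \right)} = - \frac{1}{13}$ ($d{\left(U,s \right)} = \frac{1}{-13} = - \frac{1}{13}$)
$h{\left(M,C \right)} = \frac{C + M}{2 + M}$
$T{\left(y,N \right)} = -5$ ($T{\left(y,N \right)} = 1 - 6 = -5$)
$B{\left(J \right)} = \frac{J^{2}}{3}$ ($B{\left(J \right)} = \frac{J J}{3} = \frac{J^{2}}{3}$)
$m{\left(H \right)} = \frac{25}{3}$ ($m{\left(H \right)} = \frac{\left(-5\right)^{2}}{3} = \frac{1}{3} \cdot 25 = \frac{25}{3}$)
$- \frac{35159}{m{\left(d{\left(10,17 \right)} \right)}} = - \frac{35159}{\frac{25}{3}} = \left(-35159\right) \frac{3}{25} = - \frac{105477}{25}$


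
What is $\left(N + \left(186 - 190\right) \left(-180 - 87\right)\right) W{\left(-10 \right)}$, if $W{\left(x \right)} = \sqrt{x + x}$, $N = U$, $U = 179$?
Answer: $2494 i \sqrt{5} \approx 5576.8 i$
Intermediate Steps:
$N = 179$
$W{\left(x \right)} = \sqrt{2} \sqrt{x}$ ($W{\left(x \right)} = \sqrt{2 x} = \sqrt{2} \sqrt{x}$)
$\left(N + \left(186 - 190\right) \left(-180 - 87\right)\right) W{\left(-10 \right)} = \left(179 + \left(186 - 190\right) \left(-180 - 87\right)\right) \sqrt{2} \sqrt{-10} = \left(179 - -1068\right) \sqrt{2} i \sqrt{10} = \left(179 + 1068\right) 2 i \sqrt{5} = 1247 \cdot 2 i \sqrt{5} = 2494 i \sqrt{5}$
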